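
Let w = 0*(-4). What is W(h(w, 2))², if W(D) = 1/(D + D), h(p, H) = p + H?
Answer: 1/16 ≈ 0.062500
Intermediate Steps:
w = 0
h(p, H) = H + p
W(D) = 1/(2*D)
W(h(w, 2))² = (1/(2*(2 + 0)))² = ((½)/2)² = ((½)*(½))² = (¼)² = 1/16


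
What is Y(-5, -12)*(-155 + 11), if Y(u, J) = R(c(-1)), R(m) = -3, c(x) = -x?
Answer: 432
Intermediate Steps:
Y(u, J) = -3
Y(-5, -12)*(-155 + 11) = -3*(-155 + 11) = -3*(-144) = 432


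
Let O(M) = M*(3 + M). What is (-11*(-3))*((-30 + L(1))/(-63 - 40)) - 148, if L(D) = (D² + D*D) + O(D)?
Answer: -14452/103 ≈ -140.31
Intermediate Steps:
L(D) = 2*D² + D*(3 + D) (L(D) = (D² + D*D) + D*(3 + D) = (D² + D²) + D*(3 + D) = 2*D² + D*(3 + D))
(-11*(-3))*((-30 + L(1))/(-63 - 40)) - 148 = (-11*(-3))*((-30 + 3*1*(1 + 1))/(-63 - 40)) - 148 = 33*((-30 + 3*1*2)/(-103)) - 148 = 33*((-30 + 6)*(-1/103)) - 148 = 33*(-24*(-1/103)) - 148 = 33*(24/103) - 148 = 792/103 - 148 = -14452/103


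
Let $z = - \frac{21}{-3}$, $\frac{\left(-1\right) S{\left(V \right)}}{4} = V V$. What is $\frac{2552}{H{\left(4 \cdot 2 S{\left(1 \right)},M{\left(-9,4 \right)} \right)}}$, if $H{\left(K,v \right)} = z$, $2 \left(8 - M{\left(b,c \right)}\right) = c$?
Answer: $\frac{2552}{7} \approx 364.57$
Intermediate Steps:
$M{\left(b,c \right)} = 8 - \frac{c}{2}$
$S{\left(V \right)} = - 4 V^{2}$ ($S{\left(V \right)} = - 4 V V = - 4 V^{2}$)
$z = 7$ ($z = \left(-21\right) \left(- \frac{1}{3}\right) = 7$)
$H{\left(K,v \right)} = 7$
$\frac{2552}{H{\left(4 \cdot 2 S{\left(1 \right)},M{\left(-9,4 \right)} \right)}} = \frac{2552}{7}$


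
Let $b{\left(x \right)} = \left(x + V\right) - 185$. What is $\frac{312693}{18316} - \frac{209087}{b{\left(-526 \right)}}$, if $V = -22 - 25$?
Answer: $\frac{2033329393}{6941764} \approx 292.91$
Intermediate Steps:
$V = -47$
$b{\left(x \right)} = -232 + x$ ($b{\left(x \right)} = \left(x - 47\right) - 185 = \left(-47 + x\right) - 185 = -232 + x$)
$\frac{312693}{18316} - \frac{209087}{b{\left(-526 \right)}} = \frac{312693}{18316} - \frac{209087}{-232 - 526} = 312693 \cdot \frac{1}{18316} - \frac{209087}{-758} = \frac{312693}{18316} - - \frac{209087}{758} = \frac{312693}{18316} + \frac{209087}{758} = \frac{2033329393}{6941764}$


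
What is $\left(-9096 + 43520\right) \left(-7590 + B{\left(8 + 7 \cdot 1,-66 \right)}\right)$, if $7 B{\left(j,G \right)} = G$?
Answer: $- \frac{1831219104}{7} \approx -2.616 \cdot 10^{8}$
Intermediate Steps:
$B{\left(j,G \right)} = \frac{G}{7}$
$\left(-9096 + 43520\right) \left(-7590 + B{\left(8 + 7 \cdot 1,-66 \right)}\right) = \left(-9096 + 43520\right) \left(-7590 + \frac{1}{7} \left(-66\right)\right) = 34424 \left(-7590 - \frac{66}{7}\right) = 34424 \left(- \frac{53196}{7}\right) = - \frac{1831219104}{7}$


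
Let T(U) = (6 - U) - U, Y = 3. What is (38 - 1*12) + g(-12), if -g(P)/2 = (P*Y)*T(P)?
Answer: 2186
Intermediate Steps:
T(U) = 6 - 2*U
g(P) = -6*P*(6 - 2*P) (g(P) = -2*P*3*(6 - 2*P) = -2*3*P*(6 - 2*P) = -6*P*(6 - 2*P))
(38 - 1*12) + g(-12) = (38 - 1*12) + 12*(-12)*(-3 - 12) = (38 - 12) + 12*(-12)*(-15) = 26 + 2160 = 2186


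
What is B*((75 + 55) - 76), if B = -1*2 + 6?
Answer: 216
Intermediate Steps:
B = 4 (B = -2 + 6 = 4)
B*((75 + 55) - 76) = 4*((75 + 55) - 76) = 4*(130 - 76) = 4*54 = 216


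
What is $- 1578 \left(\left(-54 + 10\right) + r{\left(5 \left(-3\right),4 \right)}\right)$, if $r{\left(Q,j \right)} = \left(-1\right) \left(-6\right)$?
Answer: $59964$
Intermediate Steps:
$r{\left(Q,j \right)} = 6$
$- 1578 \left(\left(-54 + 10\right) + r{\left(5 \left(-3\right),4 \right)}\right) = - 1578 \left(\left(-54 + 10\right) + 6\right) = - 1578 \left(-44 + 6\right) = \left(-1578\right) \left(-38\right) = 59964$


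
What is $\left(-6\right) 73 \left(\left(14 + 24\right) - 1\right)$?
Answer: $-16206$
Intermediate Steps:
$\left(-6\right) 73 \left(\left(14 + 24\right) - 1\right) = - 438 \left(38 - 1\right) = \left(-438\right) 37 = -16206$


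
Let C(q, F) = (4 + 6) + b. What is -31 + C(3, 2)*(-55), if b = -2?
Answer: -471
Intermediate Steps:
C(q, F) = 8 (C(q, F) = (4 + 6) - 2 = 10 - 2 = 8)
-31 + C(3, 2)*(-55) = -31 + 8*(-55) = -31 - 440 = -471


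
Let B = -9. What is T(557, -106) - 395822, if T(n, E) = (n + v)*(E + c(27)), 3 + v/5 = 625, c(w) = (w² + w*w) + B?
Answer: 4528959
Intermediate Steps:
c(w) = -9 + 2*w² (c(w) = (w² + w*w) - 9 = (w² + w²) - 9 = 2*w² - 9 = -9 + 2*w²)
v = 3110 (v = -15 + 5*625 = -15 + 3125 = 3110)
T(n, E) = (1449 + E)*(3110 + n) (T(n, E) = (n + 3110)*(E + (-9 + 2*27²)) = (3110 + n)*(E + (-9 + 2*729)) = (3110 + n)*(E + (-9 + 1458)) = (3110 + n)*(E + 1449) = (3110 + n)*(1449 + E) = (1449 + E)*(3110 + n))
T(557, -106) - 395822 = (4506390 + 1449*557 + 3110*(-106) - 106*557) - 395822 = (4506390 + 807093 - 329660 - 59042) - 395822 = 4924781 - 395822 = 4528959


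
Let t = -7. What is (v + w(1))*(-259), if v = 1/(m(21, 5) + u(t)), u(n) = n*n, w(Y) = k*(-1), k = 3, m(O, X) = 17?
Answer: 51023/66 ≈ 773.08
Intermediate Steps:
w(Y) = -3 (w(Y) = 3*(-1) = -3)
u(n) = n**2
v = 1/66 (v = 1/(17 + (-7)**2) = 1/(17 + 49) = 1/66 ≈ 0.015152)
(v + w(1))*(-259) = (1/66 - 3)*(-259) = -197/66*(-259) = 51023/66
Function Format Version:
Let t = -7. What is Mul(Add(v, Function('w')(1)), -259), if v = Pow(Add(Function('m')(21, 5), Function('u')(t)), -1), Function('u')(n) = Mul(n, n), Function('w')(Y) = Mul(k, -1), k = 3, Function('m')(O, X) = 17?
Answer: Rational(51023, 66) ≈ 773.08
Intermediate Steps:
Function('w')(Y) = -3 (Function('w')(Y) = Mul(3, -1) = -3)
Function('u')(n) = Pow(n, 2)
v = Rational(1, 66) (v = Pow(Add(17, Pow(-7, 2)), -1) = Pow(Add(17, 49), -1) = Pow(66, -1) = Rational(1, 66) ≈ 0.015152)
Mul(Add(v, Function('w')(1)), -259) = Mul(Add(Rational(1, 66), -3), -259) = Mul(Rational(-197, 66), -259) = Rational(51023, 66)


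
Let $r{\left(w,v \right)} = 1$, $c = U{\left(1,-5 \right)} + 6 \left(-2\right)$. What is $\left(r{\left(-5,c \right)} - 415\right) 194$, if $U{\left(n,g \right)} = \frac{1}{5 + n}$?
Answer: $-80316$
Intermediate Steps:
$c = - \frac{71}{6}$ ($c = \frac{1}{5 + 1} + 6 \left(-2\right) = \frac{1}{6} - 12 = - \frac{71}{6} \approx -11.833$)
$\left(r{\left(-5,c \right)} - 415\right) 194 = \left(1 - 415\right) 194 = \left(-414\right) 194 = -80316$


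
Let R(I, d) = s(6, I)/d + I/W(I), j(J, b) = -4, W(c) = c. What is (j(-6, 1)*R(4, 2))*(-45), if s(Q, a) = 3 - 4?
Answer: 90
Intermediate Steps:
s(Q, a) = -1
R(I, d) = 1 - 1/d (R(I, d) = -1/d + I/I = -1/d + 1 = 1 - 1/d)
(j(-6, 1)*R(4, 2))*(-45) = -4*(-1 + 2)/2*(-45) = -2*(-45) = 90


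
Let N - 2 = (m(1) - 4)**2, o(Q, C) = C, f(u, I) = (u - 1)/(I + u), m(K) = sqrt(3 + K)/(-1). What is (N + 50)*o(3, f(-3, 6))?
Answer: -352/3 ≈ -117.33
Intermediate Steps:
m(K) = -sqrt(3 + K) (m(K) = sqrt(3 + K)*(-1) = -sqrt(3 + K))
f(u, I) = (-1 + u)/(I + u)
N = 38 (N = 2 + (-sqrt(3 + 1) - 4)**2 = 2 + (-sqrt(4) - 4)**2 = 2 + (-1*2 - 4)**2 = 2 + (-2 - 4)**2 = 2 + (-6)**2 = 2 + 36 = 38)
(N + 50)*o(3, f(-3, 6)) = (38 + 50)*((-1 - 3)/(6 - 3)) = 88*(-4/3) = -352/3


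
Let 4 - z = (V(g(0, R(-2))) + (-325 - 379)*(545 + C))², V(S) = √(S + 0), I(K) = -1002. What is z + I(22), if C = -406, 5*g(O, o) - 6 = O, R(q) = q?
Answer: -47878988676/5 + 195712*√30/5 ≈ -9.5756e+9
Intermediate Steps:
g(O, o) = 6/5 + O/5
V(S) = √S
z = 4 - (-97856 + √30/5)² (z = 4 - (√(6/5 + (⅕)*0) + (-325 - 379)*(545 - 406))² = 4 - (√(6/5 + 0) - 704*139)² = 4 - (√(6/5) - 97856)² = 4 - (√30/5 - 97856)² = 4 - (-97856 + √30/5)² ≈ -9.5756e+9)
z + I(22) = (-47878983666/5 + 195712*√30/5) - 1002 = -47878988676/5 + 195712*√30/5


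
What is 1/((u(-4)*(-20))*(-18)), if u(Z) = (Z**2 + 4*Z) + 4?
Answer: 1/1440 ≈ 0.00069444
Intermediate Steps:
u(Z) = 4 + Z**2 + 4*Z
1/((u(-4)*(-20))*(-18)) = 1/(((4 + (-4)**2 + 4*(-4))*(-20))*(-18)) = 1/(((4 + 16 - 16)*(-20))*(-18)) = 1/((4*(-20))*(-18)) = 1/(-80*(-18)) = 1/1440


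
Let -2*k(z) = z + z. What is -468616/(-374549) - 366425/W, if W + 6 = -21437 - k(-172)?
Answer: 29474650433/1619175327 ≈ 18.203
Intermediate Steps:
k(z) = -z (k(z) = -(z + z)/2 = -z)
W = -21615 (W = -6 + (-21437 - (-1)*(-172)) = -6 + (-21437 - 1*172) = -6 + (-21437 - 172) = -6 - 21609 = -21615)
-468616/(-374549) - 366425/W = -468616/(-374549) - 366425/(-21615) = -468616*(-1/374549) - 366425*(-1/21615) = 468616/374549 + 73285/4323 = 29474650433/1619175327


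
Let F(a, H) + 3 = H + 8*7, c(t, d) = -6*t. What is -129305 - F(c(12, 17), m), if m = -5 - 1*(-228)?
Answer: -129581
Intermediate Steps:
m = 223 (m = -5 + 228 = 223)
F(a, H) = 53 + H (F(a, H) = -3 + (H + 8*7) = -3 + (H + 56) = -3 + (56 + H) = 53 + H)
-129305 - F(c(12, 17), m) = -129305 - (53 + 223) = -129305 - 1*276 = -129305 - 276 = -129581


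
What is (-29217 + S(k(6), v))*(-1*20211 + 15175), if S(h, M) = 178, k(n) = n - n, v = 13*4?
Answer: 146240404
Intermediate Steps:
v = 52
k(n) = 0
(-29217 + S(k(6), v))*(-1*20211 + 15175) = (-29217 + 178)*(-1*20211 + 15175) = -29039*(-20211 + 15175) = -29039*(-5036) = 146240404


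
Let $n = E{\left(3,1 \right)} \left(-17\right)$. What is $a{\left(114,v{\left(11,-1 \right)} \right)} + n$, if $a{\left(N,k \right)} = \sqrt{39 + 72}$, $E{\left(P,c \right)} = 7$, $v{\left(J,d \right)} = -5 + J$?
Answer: $-119 + \sqrt{111} \approx -108.46$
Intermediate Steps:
$a{\left(N,k \right)} = \sqrt{111}$
$n = -119$ ($n = 7 \left(-17\right) = -119$)
$a{\left(114,v{\left(11,-1 \right)} \right)} + n = \sqrt{111} - 119 = -119 + \sqrt{111}$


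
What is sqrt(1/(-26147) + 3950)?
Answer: sqrt(2700479129403)/26147 ≈ 62.849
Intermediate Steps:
sqrt(1/(-26147) + 3950) = sqrt(-1/26147 + 3950) = sqrt(103280649/26147) = sqrt(2700479129403)/26147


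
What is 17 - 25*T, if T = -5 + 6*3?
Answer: -308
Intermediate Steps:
T = 13 (T = -5 + 18 = 13)
17 - 25*T = 17 - 25*13 = 17 - 325 = -308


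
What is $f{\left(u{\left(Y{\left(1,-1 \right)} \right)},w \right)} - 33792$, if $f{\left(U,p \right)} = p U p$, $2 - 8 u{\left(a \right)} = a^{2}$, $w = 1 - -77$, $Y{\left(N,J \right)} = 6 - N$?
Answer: $- \frac{102567}{2} \approx -51284.0$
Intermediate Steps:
$w = 78$ ($w = 1 + 77 = 78$)
$u{\left(a \right)} = \frac{1}{4} - \frac{a^{2}}{8}$
$f{\left(U,p \right)} = U p^{2}$ ($f{\left(U,p \right)} = U p p = U p^{2}$)
$f{\left(u{\left(Y{\left(1,-1 \right)} \right)},w \right)} - 33792 = \left(\frac{1}{4} - \frac{\left(6 - 1\right)^{2}}{8}\right) 78^{2} - 33792 = \left(\frac{1}{4} - \frac{\left(6 - 1\right)^{2}}{8}\right) 6084 - 33792 = \left(\frac{1}{4} - \frac{5^{2}}{8}\right) 6084 - 33792 = \left(\frac{1}{4} - \frac{25}{8}\right) 6084 - 33792 = \left(- \frac{23}{8}\right) 6084 - 33792 = - \frac{34983}{2} - 33792 = - \frac{102567}{2}$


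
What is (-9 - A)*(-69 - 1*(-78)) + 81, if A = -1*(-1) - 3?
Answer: 18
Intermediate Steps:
A = -2 (A = 1 - 3 = -2)
(-9 - A)*(-69 - 1*(-78)) + 81 = (-9 - 1*(-2))*(-69 - 1*(-78)) + 81 = (-9 + 2)*(-69 + 78) + 81 = -7*9 + 81 = -63 + 81 = 18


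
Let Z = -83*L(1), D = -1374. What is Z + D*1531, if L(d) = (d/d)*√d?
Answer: -2103677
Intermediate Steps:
L(d) = √d (L(d) = 1*√d = √d)
Z = -83 (Z = -83*√1 = -83*1 = -83)
Z + D*1531 = -83 - 1374*1531 = -83 - 2103594 = -2103677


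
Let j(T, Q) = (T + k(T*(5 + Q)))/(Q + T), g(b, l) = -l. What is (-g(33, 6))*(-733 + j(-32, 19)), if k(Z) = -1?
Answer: -56976/13 ≈ -4382.8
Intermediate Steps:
j(T, Q) = (-1 + T)/(Q + T) (j(T, Q) = (T - 1)/(Q + T) = (-1 + T)/(Q + T))
(-g(33, 6))*(-733 + j(-32, 19)) = (-(-1)*6)*(-733 + (-1 - 32)/(19 - 32)) = (-1*(-6))*(-733 - 33/(-13)) = 6*(-733 - 1/13*(-33)) = 6*(-733 + 33/13) = 6*(-9496/13) = -56976/13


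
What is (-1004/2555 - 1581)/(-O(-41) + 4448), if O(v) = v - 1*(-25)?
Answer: -4040459/11405520 ≈ -0.35425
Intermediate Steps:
O(v) = 25 + v (O(v) = v + 25 = 25 + v)
(-1004/2555 - 1581)/(-O(-41) + 4448) = (-1004/2555 - 1581)/(-(25 - 41) + 4448) = (-1004*1/2555 - 1581)/(-1*(-16) + 4448) = (-1004/2555 - 1581)/(16 + 4448) = -4040459/2555/4464 = -4040459/2555*1/4464 = -4040459/11405520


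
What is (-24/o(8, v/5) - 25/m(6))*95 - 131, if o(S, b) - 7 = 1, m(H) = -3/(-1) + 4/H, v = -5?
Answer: -11701/11 ≈ -1063.7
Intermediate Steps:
m(H) = 3 + 4/H (m(H) = -3*(-1) + 4/H = 3 + 4/H)
o(S, b) = 8 (o(S, b) = 7 + 1 = 8)
(-24/o(8, v/5) - 25/m(6))*95 - 131 = (-24/8 - 25/(3 + 4/6))*95 - 131 = (-24*1/8 - 25/(3 + 4*(1/6)))*95 - 131 = (-3 - 25/(3 + 2/3))*95 - 131 = (-3 - 25/11/3)*95 - 131 = (-3 - 25*3/11)*95 - 131 = (-3 - 75/11)*95 - 131 = -108/11*95 - 131 = -10260/11 - 131 = -11701/11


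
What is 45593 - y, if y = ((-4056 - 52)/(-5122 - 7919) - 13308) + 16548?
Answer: 552321365/13041 ≈ 42353.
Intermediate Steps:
y = 42256948/13041 (y = (-4108/(-13041) - 13308) + 16548 = (-4108*(-1/13041) - 13308) + 16548 = (4108/13041 - 13308) + 16548 = -173545520/13041 + 16548 = 42256948/13041 ≈ 3240.3)
45593 - y = 45593 - 1*42256948/13041 = 45593 - 42256948/13041 = 552321365/13041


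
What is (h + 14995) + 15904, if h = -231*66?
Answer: 15653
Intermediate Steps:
h = -15246
(h + 14995) + 15904 = (-15246 + 14995) + 15904 = -251 + 15904 = 15653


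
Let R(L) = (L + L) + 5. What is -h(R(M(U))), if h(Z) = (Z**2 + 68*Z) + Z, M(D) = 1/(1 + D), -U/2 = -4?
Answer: -31396/81 ≈ -387.60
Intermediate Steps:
U = 8 (U = -2*(-4) = 8)
R(L) = 5 + 2*L (R(L) = 2*L + 5 = 5 + 2*L)
h(Z) = Z**2 + 69*Z
-h(R(M(U))) = -(5 + 2/(1 + 8))*(69 + (5 + 2/(1 + 8))) = -(5 + 2/9)*(69 + (5 + 2/9)) = -47*(69 + 47/9)/9 = -47*668/(9*9) = -1*31396/81 = -31396/81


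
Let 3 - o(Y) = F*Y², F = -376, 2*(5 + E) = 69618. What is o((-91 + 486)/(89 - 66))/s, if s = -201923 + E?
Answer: -58666987/88405951 ≈ -0.66361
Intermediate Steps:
E = 34804 (E = -5 + (½)*69618 = -5 + 34809 = 34804)
s = -167119 (s = -201923 + 34804 = -167119)
o(Y) = 3 + 376*Y² (o(Y) = 3 - (-376)*Y² = 3 + 376*Y²)
o((-91 + 486)/(89 - 66))/s = (3 + 376*((-91 + 486)/(89 - 66))²)/(-167119) = (3 + 376*(395/23)²)*(-1/167119) = (3 + 376*(156025/529))*(-1/167119) = (3 + 58665400/529)*(-1/167119) = (58666987/529)*(-1/167119) = -58666987/88405951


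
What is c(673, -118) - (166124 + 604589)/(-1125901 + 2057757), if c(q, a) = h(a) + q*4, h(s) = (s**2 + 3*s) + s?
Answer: 15043112551/931856 ≈ 16143.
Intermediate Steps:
h(s) = s**2 + 4*s
c(q, a) = 4*q + a*(4 + a) (c(q, a) = a*(4 + a) + q*4 = a*(4 + a) + 4*q = 4*q + a*(4 + a))
c(673, -118) - (166124 + 604589)/(-1125901 + 2057757) = (4*673 - 118*(4 - 118)) - (166124 + 604589)/(-1125901 + 2057757) = (2692 - 118*(-114)) - 770713/931856 = (2692 + 13452) - 770713/931856 = 16144 - 1*770713/931856 = 16144 - 770713/931856 = 15043112551/931856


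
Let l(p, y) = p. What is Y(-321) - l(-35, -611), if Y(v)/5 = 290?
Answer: 1485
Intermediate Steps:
Y(v) = 1450 (Y(v) = 5*290 = 1450)
Y(-321) - l(-35, -611) = 1450 - 1*(-35) = 1450 + 35 = 1485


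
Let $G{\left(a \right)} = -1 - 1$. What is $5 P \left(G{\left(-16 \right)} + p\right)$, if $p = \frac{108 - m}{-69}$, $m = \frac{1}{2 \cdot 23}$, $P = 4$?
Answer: $- \frac{113150}{1587} \approx -71.298$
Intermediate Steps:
$m = \frac{1}{46} \approx 0.021739$
$G{\left(a \right)} = -2$ ($G{\left(a \right)} = -1 - 1 = -2$)
$p = - \frac{4967}{3174}$ ($p = \frac{108 - \frac{1}{46}}{-69} = \left(108 - \frac{1}{46}\right) \left(- \frac{1}{69}\right) = \frac{4967}{46} \left(- \frac{1}{69}\right) = - \frac{4967}{3174} \approx -1.5649$)
$5 P \left(G{\left(-16 \right)} + p\right) = 5 \cdot 4 \left(-2 - \frac{4967}{3174}\right) = 20 \left(- \frac{11315}{3174}\right) = - \frac{113150}{1587}$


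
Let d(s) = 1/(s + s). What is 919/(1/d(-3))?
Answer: -919/6 ≈ -153.17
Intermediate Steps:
d(s) = 1/(2*s)
919/(1/d(-3)) = 919/(1/((½)/(-3))) = 919/(1/((½)*(-⅓))) = 919/(1/(-⅙)) = 919/(-6) = 919*(-⅙) = -919/6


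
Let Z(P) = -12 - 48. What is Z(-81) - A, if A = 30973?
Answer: -31033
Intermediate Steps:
Z(P) = -60
Z(-81) - A = -60 - 1*30973 = -60 - 30973 = -31033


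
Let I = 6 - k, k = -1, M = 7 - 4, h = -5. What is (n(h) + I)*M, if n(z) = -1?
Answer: 18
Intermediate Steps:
M = 3
I = 7 (I = 6 - 1*(-1) = 6 + 1 = 7)
(n(h) + I)*M = (-1 + 7)*3 = 6*3 = 18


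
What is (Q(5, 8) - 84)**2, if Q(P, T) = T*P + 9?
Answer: 1225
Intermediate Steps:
Q(P, T) = 9 + P*T (Q(P, T) = P*T + 9 = 9 + P*T)
(Q(5, 8) - 84)**2 = ((9 + 5*8) - 84)**2 = ((9 + 40) - 84)**2 = (49 - 84)**2 = (-35)**2 = 1225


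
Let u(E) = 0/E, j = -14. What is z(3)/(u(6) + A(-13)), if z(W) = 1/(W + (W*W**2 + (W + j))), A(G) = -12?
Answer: -1/228 ≈ -0.0043860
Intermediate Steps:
u(E) = 0
z(W) = 1/(-14 + W**3 + 2*W) (z(W) = 1/(W + (W*W**2 + (W - 14))) = 1/(W + (W**3 + (-14 + W))) = 1/(W + (-14 + W + W**3)) = 1/(-14 + W**3 + 2*W))
z(3)/(u(6) + A(-13)) = 1/((-14 + 3**3 + 2*3)*(0 - 12)) = 1/((-14 + 27 + 6)*(-12)) = -1/12/19 = (1/19)*(-1/12) = -1/228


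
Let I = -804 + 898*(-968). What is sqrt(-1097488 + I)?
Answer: 2*I*sqrt(491889) ≈ 1402.7*I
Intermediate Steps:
I = -870068 (I = -804 - 869264 = -870068)
sqrt(-1097488 + I) = sqrt(-1097488 - 870068) = sqrt(-1967556) = 2*I*sqrt(491889)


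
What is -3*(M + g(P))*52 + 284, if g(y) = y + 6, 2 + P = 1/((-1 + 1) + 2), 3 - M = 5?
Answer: -106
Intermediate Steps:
M = -2 (M = 3 - 1*5 = 3 - 5 = -2)
P = -3/2 (P = -2 + 1/((-1 + 1) + 2) = -2 + 1/(0 + 2) = -2 + 1/2 = -2 + ½ = -3/2 ≈ -1.5000)
g(y) = 6 + y
-3*(M + g(P))*52 + 284 = -3*(-2 + (6 - 3/2))*52 + 284 = -3*(-2 + 9/2)*52 + 284 = -3*5/2*52 + 284 = -15/2*52 + 284 = -390 + 284 = -106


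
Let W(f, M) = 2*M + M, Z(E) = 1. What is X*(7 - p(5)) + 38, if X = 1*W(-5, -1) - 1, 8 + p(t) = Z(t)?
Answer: -18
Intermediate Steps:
p(t) = -7 (p(t) = -8 + 1 = -7)
W(f, M) = 3*M
X = -4 (X = 1*(3*(-1)) - 1 = 1*(-3) - 1 = -3 - 1 = -4)
X*(7 - p(5)) + 38 = -4*(7 - 1*(-7)) + 38 = -4*(7 + 7) + 38 = -4*14 + 38 = -56 + 38 = -18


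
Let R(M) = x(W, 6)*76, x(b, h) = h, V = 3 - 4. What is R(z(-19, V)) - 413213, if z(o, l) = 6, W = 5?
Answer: -412757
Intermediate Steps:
V = -1
R(M) = 456 (R(M) = 6*76 = 456)
R(z(-19, V)) - 413213 = 456 - 413213 = -412757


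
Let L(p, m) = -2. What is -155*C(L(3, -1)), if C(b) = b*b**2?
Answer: 1240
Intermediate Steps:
C(b) = b**3
-155*C(L(3, -1)) = -155*(-2)**3 = -155*(-8) = 1240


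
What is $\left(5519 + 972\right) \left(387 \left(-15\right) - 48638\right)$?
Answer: $-353389513$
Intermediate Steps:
$\left(5519 + 972\right) \left(387 \left(-15\right) - 48638\right) = 6491 \left(-5805 - 48638\right) = 6491 \left(-54443\right) = -353389513$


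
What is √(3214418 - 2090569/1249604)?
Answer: 3*√139426215079688567/624802 ≈ 1792.9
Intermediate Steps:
√(3214418 - 2090569/1249604) = √(4016747499903/1249604) = 3*√139426215079688567/624802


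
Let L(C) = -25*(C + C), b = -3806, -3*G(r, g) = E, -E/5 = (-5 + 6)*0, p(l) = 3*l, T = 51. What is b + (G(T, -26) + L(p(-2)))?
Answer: -3506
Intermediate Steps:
E = 0 (E = -5*(-5 + 6)*0 = -5*0 = 0)
G(r, g) = 0 (G(r, g) = -⅓*0 = 0)
L(C) = -50*C
b + (G(T, -26) + L(p(-2))) = -3806 + (0 - 150*(-2)) = -3806 + (0 - 50*(-6)) = -3806 + (0 + 300) = -3806 + 300 = -3506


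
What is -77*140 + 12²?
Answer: -10636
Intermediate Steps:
-77*140 + 12² = -10780 + 144 = -10636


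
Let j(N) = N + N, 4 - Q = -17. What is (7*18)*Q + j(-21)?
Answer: 2604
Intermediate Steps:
Q = 21 (Q = 4 - 1*(-17) = 4 + 17 = 21)
j(N) = 2*N
(7*18)*Q + j(-21) = (7*18)*21 + 2*(-21) = 126*21 - 42 = 2646 - 42 = 2604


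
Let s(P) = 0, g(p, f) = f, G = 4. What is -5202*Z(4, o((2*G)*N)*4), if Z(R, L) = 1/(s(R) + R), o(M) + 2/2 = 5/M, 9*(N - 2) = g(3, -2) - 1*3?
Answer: -2601/2 ≈ -1300.5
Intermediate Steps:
N = 13/9 (N = 2 + (-2 - 1*3)/9 = 2 + (-2 - 3)/9 = 2 + (⅑)*(-5) = 2 - 5/9 = 13/9 ≈ 1.4444)
o(M) = -1 + 5/M
Z(R, L) = 1/R (Z(R, L) = 1/(0 + R) = 1/R)
-5202*Z(4, o((2*G)*N)*4) = -5202/4 = -5202*¼ = -2601/2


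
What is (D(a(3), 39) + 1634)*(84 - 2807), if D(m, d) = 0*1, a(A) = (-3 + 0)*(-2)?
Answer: -4449382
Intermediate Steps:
a(A) = 6 (a(A) = -3*(-2) = 6)
D(m, d) = 0
(D(a(3), 39) + 1634)*(84 - 2807) = (0 + 1634)*(84 - 2807) = 1634*(-2723) = -4449382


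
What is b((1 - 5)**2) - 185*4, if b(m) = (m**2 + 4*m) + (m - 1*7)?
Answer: -411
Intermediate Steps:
b(m) = -7 + m**2 + 5*m (b(m) = (m**2 + 4*m) + (m - 7) = (m**2 + 4*m) + (-7 + m) = -7 + m**2 + 5*m)
b((1 - 5)**2) - 185*4 = (-7 + ((1 - 5)**2)**2 + 5*(1 - 5)**2) - 185*4 = (-7 + ((-4)**2)**2 + 5*(-4)**2) - 740 = (-7 + 16**2 + 5*16) - 740 = (-7 + 256 + 80) - 740 = 329 - 740 = -411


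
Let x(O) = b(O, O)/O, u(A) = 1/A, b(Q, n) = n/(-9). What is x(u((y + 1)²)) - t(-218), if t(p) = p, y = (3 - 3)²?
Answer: 1961/9 ≈ 217.89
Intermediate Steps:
y = 0 (y = 0² = 0)
b(Q, n) = -n/9 (b(Q, n) = n*(-⅑) = -n/9)
x(O) = -⅑ (x(O) = (-O/9)/O = -⅑)
x(u((y + 1)²)) - t(-218) = -⅑ - 1*(-218) = -⅑ + 218 = 1961/9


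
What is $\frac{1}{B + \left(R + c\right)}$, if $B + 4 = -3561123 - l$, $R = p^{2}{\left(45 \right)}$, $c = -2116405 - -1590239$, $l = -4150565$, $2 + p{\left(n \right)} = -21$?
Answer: $\frac{1}{63801} \approx 1.5674 \cdot 10^{-5}$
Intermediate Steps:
$p{\left(n \right)} = -23$ ($p{\left(n \right)} = -2 - 21 = -23$)
$c = -526166$ ($c = -2116405 + 1590239 = -526166$)
$R = 529$ ($R = \left(-23\right)^{2} = 529$)
$B = 589438$ ($B = -4 - -589442 = -4 + \left(-3561123 + 4150565\right) = -4 + 589442 = 589438$)
$\frac{1}{B + \left(R + c\right)} = \frac{1}{589438 + \left(529 - 526166\right)} = \frac{1}{589438 - 525637} = \frac{1}{63801}$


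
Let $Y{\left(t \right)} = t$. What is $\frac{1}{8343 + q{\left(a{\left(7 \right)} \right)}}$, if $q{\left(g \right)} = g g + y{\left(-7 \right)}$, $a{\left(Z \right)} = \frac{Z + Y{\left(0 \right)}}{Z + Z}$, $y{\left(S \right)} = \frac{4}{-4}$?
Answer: $\frac{4}{33369} \approx 0.00011987$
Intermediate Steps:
$y{\left(S \right)} = -1$ ($y{\left(S \right)} = 4 \left(- \frac{1}{4}\right) = -1$)
$a{\left(Z \right)} = \frac{1}{2}$ ($a{\left(Z \right)} = \frac{Z + 0}{Z + Z} = \frac{Z}{2 Z} = Z \frac{1}{2 Z} = \frac{1}{2}$)
$q{\left(g \right)} = -1 + g^{2}$ ($q{\left(g \right)} = g g - 1 = g^{2} - 1 = -1 + g^{2}$)
$\frac{1}{8343 + q{\left(a{\left(7 \right)} \right)}} = \frac{1}{8343 - \left(1 - \left(\frac{1}{2}\right)^{2}\right)} = \frac{1}{8343 + \left(-1 + \frac{1}{4}\right)} = \frac{1}{8343 - \frac{3}{4}} = \frac{1}{\frac{33369}{4}} = \frac{4}{33369}$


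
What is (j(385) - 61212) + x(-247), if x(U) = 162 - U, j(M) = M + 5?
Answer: -60413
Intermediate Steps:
j(M) = 5 + M
(j(385) - 61212) + x(-247) = ((5 + 385) - 61212) + (162 - 1*(-247)) = (390 - 61212) + (162 + 247) = -60822 + 409 = -60413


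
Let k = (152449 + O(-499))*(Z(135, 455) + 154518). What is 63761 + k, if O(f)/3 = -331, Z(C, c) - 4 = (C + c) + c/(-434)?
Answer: 728268989503/31 ≈ 2.3493e+10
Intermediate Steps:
Z(C, c) = 4 + C + 433*c/434 (Z(C, c) = 4 + ((C + c) + c/(-434)) = 4 + ((C + c) + c*(-1/434)) = 4 + ((C + c) - c/434) = 4 + (C + 433*c/434) = 4 + C + 433*c/434)
O(f) = -993 (O(f) = 3*(-331) = -993)
k = 728267012912/31 (k = (152449 - 993)*((4 + 135 + (433/434)*455) + 154518) = 151456*((4 + 135 + 28145/62) + 154518) = 151456*(36763/62 + 154518) = 151456*(9616879/62) = 728267012912/31 ≈ 2.3492e+10)
63761 + k = 63761 + 728267012912/31 = 728268989503/31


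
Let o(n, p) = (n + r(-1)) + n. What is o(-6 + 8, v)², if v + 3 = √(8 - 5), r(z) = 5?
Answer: 81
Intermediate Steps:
v = -3 + √3 (v = -3 + √(8 - 5) = -3 + √3 ≈ -1.2680)
o(n, p) = 5 + 2*n (o(n, p) = (n + 5) + n = (5 + n) + n = 5 + 2*n)
o(-6 + 8, v)² = (5 + 2*(-6 + 8))² = (5 + 2*2)² = (5 + 4)² = 9² = 81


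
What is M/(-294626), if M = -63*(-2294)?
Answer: -72261/147313 ≈ -0.49053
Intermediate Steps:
M = 144522
M/(-294626) = 144522/(-294626) = 144522*(-1/294626) = -72261/147313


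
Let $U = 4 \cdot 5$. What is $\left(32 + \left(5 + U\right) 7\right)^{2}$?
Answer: $42849$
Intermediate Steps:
$U = 20$
$\left(32 + \left(5 + U\right) 7\right)^{2} = \left(32 + \left(5 + 20\right) 7\right)^{2} = \left(32 + 25 \cdot 7\right)^{2} = \left(32 + 175\right)^{2} = 207^{2} = 42849$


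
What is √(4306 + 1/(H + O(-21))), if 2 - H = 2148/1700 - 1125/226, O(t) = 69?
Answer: 14*√1131415304451909/7176313 ≈ 65.620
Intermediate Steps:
H = 548863/96050 (H = 2 - (2148/1700 - 1125/226) = 2 - (2148*(1/1700) - 1125*1/226) = 2 - (537/425 - 1125/226) = 2 - 1*(-356763/96050) = 2 + 356763/96050 = 548863/96050 ≈ 5.7143)
√(4306 + 1/(H + O(-21))) = √(4306 + 1/(548863/96050 + 69)) = √(4306 + 1/(7176313/96050)) = √(4306 + 96050/7176313) = √(30901299828/7176313) = 14*√1131415304451909/7176313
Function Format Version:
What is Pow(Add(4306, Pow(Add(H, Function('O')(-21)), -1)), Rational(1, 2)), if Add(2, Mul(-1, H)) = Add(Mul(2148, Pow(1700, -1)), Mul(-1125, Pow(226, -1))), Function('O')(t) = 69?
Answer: Mul(Rational(14, 7176313), Pow(1131415304451909, Rational(1, 2))) ≈ 65.620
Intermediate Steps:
H = Rational(548863, 96050) (H = Add(2, Mul(-1, Add(Mul(2148, Pow(1700, -1)), Mul(-1125, Pow(226, -1))))) = Add(2, Mul(-1, Add(Mul(2148, Rational(1, 1700)), Mul(-1125, Rational(1, 226))))) = Add(2, Mul(-1, Add(Rational(537, 425), Rational(-1125, 226)))) = Add(2, Mul(-1, Rational(-356763, 96050))) = Add(2, Rational(356763, 96050)) = Rational(548863, 96050) ≈ 5.7143)
Pow(Add(4306, Pow(Add(H, Function('O')(-21)), -1)), Rational(1, 2)) = Pow(Add(4306, Pow(Add(Rational(548863, 96050), 69), -1)), Rational(1, 2)) = Pow(Add(4306, Pow(Rational(7176313, 96050), -1)), Rational(1, 2)) = Pow(Add(4306, Rational(96050, 7176313)), Rational(1, 2)) = Pow(Rational(30901299828, 7176313), Rational(1, 2)) = Mul(Rational(14, 7176313), Pow(1131415304451909, Rational(1, 2)))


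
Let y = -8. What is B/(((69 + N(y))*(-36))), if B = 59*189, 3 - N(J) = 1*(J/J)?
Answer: -1239/284 ≈ -4.3627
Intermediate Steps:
N(J) = 2 (N(J) = 3 - J/J = 3 - 1 = 2)
B = 11151
B/(((69 + N(y))*(-36))) = 11151/(((69 + 2)*(-36))) = 11151/((71*(-36))) = 11151/(-2556) = 11151*(-1/2556) = -1239/284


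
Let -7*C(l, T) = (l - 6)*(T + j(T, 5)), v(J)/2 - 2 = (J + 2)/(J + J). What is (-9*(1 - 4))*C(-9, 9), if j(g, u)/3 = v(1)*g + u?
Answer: 86265/7 ≈ 12324.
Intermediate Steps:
v(J) = 4 + (2 + J)/J (v(J) = 4 + 2*((J + 2)/(J + J)) = 4 + 2*((2 + J)/((2*J))) = 4 + 2*((2 + J)*(1/(2*J))) = 4 + 2*((2 + J)/(2*J)) = 4 + (2 + J)/J)
j(g, u) = 3*u + 21*g (j(g, u) = 3*((5 + 2/1)*g + u) = 3*((5 + 2*1)*g + u) = 3*((5 + 2)*g + u) = 3*(7*g + u) = 3*(u + 7*g) = 3*u + 21*g)
C(l, T) = -(-6 + l)*(15 + 22*T)/7 (C(l, T) = -(l - 6)*(T + (3*5 + 21*T))/7 = -(-6 + l)*(T + (15 + 21*T))/7 = -(-6 + l)*(15 + 22*T)/7)
(-9*(1 - 4))*C(-9, 9) = (-9*(1 - 4))*(90/7 - 15/7*(-9) + (132/7)*9 - 22/7*9*(-9)) = (-9*(-3))*(90/7 + 135/7 + 1188/7 + 1782/7) = 27*(3195/7) = 86265/7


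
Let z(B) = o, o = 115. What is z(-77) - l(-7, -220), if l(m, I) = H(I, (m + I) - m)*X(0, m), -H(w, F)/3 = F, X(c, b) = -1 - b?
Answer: -3845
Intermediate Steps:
z(B) = 115
H(w, F) = -3*F
l(m, I) = -3*I*(-1 - m) (l(m, I) = (-3*((m + I) - m))*(-1 - m) = (-3*((I + m) - m))*(-1 - m) = (-3*I)*(-1 - m) = -3*I*(-1 - m))
z(-77) - l(-7, -220) = 115 - 3*(-220)*(1 - 7) = 115 - 3*(-220)*(-6) = 115 - 1*3960 = 115 - 3960 = -3845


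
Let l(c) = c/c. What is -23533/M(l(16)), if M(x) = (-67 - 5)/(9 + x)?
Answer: 117665/36 ≈ 3268.5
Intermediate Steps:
l(c) = 1
M(x) = -72/(9 + x)
-23533/M(l(16)) = -23533/((-72/(9 + 1))) = -23533/((-72/10)) = -23533/((-72*1/10)) = -23533/(-36/5) = -23533*(-5/36) = 117665/36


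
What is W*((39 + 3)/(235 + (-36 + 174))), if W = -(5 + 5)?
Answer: -420/373 ≈ -1.1260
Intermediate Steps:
W = -10 (W = -1*10 = -10)
W*((39 + 3)/(235 + (-36 + 174))) = -10*(39 + 3)/(235 + (-36 + 174)) = -420/(235 + 138) = -420/373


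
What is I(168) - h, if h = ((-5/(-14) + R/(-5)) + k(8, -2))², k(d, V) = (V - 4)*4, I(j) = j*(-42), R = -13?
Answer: -36744129/4900 ≈ -7498.8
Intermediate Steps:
I(j) = -42*j
k(d, V) = -16 + 4*V (k(d, V) = (-4 + V)*4 = -16 + 4*V)
h = 2169729/4900 (h = ((-5/(-14) - 13/(-5)) + (-16 + 4*(-2)))² = ((-5*(-1/14) - 13*(-⅕)) + (-16 - 8))² = ((5/14 + 13/5) - 24)² = (207/70 - 24)² = (-1473/70)² = 2169729/4900 ≈ 442.80)
I(168) - h = -42*168 - 1*2169729/4900 = -7056 - 2169729/4900 = -36744129/4900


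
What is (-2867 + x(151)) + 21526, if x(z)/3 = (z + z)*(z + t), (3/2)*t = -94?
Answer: 98689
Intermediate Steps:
t = -188/3 (t = (2/3)*(-94) = -188/3 ≈ -62.667)
x(z) = 6*z*(-188/3 + z) (x(z) = 3*((z + z)*(z - 188/3)) = 3*((2*z)*(-188/3 + z)) = 3*(2*z*(-188/3 + z)) = 6*z*(-188/3 + z))
(-2867 + x(151)) + 21526 = (-2867 + 2*151*(-188 + 3*151)) + 21526 = (-2867 + 2*151*(-188 + 453)) + 21526 = (-2867 + 2*151*265) + 21526 = (-2867 + 80030) + 21526 = 77163 + 21526 = 98689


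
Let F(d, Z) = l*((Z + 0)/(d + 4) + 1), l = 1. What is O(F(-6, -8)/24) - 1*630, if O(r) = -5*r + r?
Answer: -3785/6 ≈ -630.83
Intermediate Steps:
F(d, Z) = 1 + Z/(4 + d) (F(d, Z) = 1*((Z + 0)/(d + 4) + 1) = 1*(Z/(4 + d) + 1) = 1*(1 + Z/(4 + d)) = 1 + Z/(4 + d))
O(r) = -4*r
O(F(-6, -8)/24) - 1*630 = -4*(4 - 8 - 6)/(4 - 6)/24 - 1*630 = -4*-10/(-2)/24 - 630 = -4*(-½*(-10))/24 - 630 = -20/24 - 630 = -4*5/24 - 630 = -⅚ - 630 = -3785/6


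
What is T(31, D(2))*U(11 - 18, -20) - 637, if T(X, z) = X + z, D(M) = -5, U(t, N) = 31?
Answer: 169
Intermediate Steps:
T(31, D(2))*U(11 - 18, -20) - 637 = (31 - 5)*31 - 637 = 26*31 - 637 = 806 - 637 = 169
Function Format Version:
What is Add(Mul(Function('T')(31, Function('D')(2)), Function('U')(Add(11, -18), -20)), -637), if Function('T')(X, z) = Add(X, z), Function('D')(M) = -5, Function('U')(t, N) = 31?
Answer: 169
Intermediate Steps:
Add(Mul(Function('T')(31, Function('D')(2)), Function('U')(Add(11, -18), -20)), -637) = Add(Mul(Add(31, -5), 31), -637) = Add(Mul(26, 31), -637) = Add(806, -637) = 169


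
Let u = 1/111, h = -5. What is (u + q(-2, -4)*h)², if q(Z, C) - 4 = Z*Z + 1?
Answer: 24940036/12321 ≈ 2024.2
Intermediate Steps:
q(Z, C) = 5 + Z² (q(Z, C) = 4 + (Z*Z + 1) = 4 + (Z² + 1) = 4 + (1 + Z²) = 5 + Z²)
u = 1/111 ≈ 0.0090090
(u + q(-2, -4)*h)² = (1/111 + (5 + (-2)²)*(-5))² = (1/111 + (5 + 4)*(-5))² = (1/111 + 9*(-5))² = (1/111 - 45)² = (-4994/111)² = 24940036/12321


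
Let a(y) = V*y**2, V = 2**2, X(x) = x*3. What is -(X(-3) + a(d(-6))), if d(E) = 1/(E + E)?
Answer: 323/36 ≈ 8.9722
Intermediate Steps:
d(E) = 1/(2*E)
X(x) = 3*x
V = 4
a(y) = 4*y**2
-(X(-3) + a(d(-6))) = -(3*(-3) + 4*((1/2)/(-6))**2) = -(-9 + 4*((1/2)*(-1/6))**2) = -(-9 + 4*(-1/12)**2) = -(-9 + 4*(1/144)) = -(-9 + 1/36) = -1*(-323/36) = 323/36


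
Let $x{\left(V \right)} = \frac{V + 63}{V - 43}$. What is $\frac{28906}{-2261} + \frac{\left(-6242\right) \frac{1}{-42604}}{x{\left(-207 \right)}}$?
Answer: $- \frac{43452331439}{3467795184} \approx -12.53$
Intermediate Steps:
$x{\left(V \right)} = \frac{63 + V}{-43 + V}$
$\frac{28906}{-2261} + \frac{\left(-6242\right) \frac{1}{-42604}}{x{\left(-207 \right)}} = \frac{28906}{-2261} + \frac{\left(-6242\right) \frac{1}{-42604}}{\frac{1}{-43 - 207} \left(63 - 207\right)} = 28906 \left(- \frac{1}{2261}\right) + \frac{\left(-6242\right) \left(- \frac{1}{42604}\right)}{\frac{1}{-250} \left(-144\right)} = - \frac{28906}{2261} + \frac{3121}{21302 \left(\left(- \frac{1}{250}\right) \left(-144\right)\right)} = - \frac{28906}{2261} + \frac{3121}{21302 \cdot \frac{72}{125}} = - \frac{28906}{2261} + \frac{3121}{21302} \cdot \frac{125}{72} = - \frac{28906}{2261} + \frac{390125}{1533744} = - \frac{43452331439}{3467795184}$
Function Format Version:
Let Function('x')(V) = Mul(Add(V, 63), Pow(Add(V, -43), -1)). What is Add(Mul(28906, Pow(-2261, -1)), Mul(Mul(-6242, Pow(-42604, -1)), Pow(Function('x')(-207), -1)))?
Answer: Rational(-43452331439, 3467795184) ≈ -12.530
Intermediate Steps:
Function('x')(V) = Mul(Pow(Add(-43, V), -1), Add(63, V)) (Function('x')(V) = Mul(Add(63, V), Pow(Add(-43, V), -1)) = Mul(Pow(Add(-43, V), -1), Add(63, V)))
Add(Mul(28906, Pow(-2261, -1)), Mul(Mul(-6242, Pow(-42604, -1)), Pow(Function('x')(-207), -1))) = Add(Mul(28906, Pow(-2261, -1)), Mul(Mul(-6242, Pow(-42604, -1)), Pow(Mul(Pow(Add(-43, -207), -1), Add(63, -207)), -1))) = Add(Mul(28906, Rational(-1, 2261)), Mul(Mul(-6242, Rational(-1, 42604)), Pow(Mul(Pow(-250, -1), -144), -1))) = Add(Rational(-28906, 2261), Mul(Rational(3121, 21302), Pow(Mul(Rational(-1, 250), -144), -1))) = Add(Rational(-28906, 2261), Mul(Rational(3121, 21302), Pow(Rational(72, 125), -1))) = Add(Rational(-28906, 2261), Mul(Rational(3121, 21302), Rational(125, 72))) = Add(Rational(-28906, 2261), Rational(390125, 1533744)) = Rational(-43452331439, 3467795184)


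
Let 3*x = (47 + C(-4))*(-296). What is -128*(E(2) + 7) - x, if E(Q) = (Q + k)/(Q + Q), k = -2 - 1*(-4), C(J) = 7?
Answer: 4304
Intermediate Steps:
k = 2 (k = -2 + 4 = 2)
E(Q) = (2 + Q)/(2*Q) (E(Q) = (Q + 2)/(Q + Q) = (2 + Q)/((2*Q)) = (2 + Q)*(1/(2*Q)) = (2 + Q)/(2*Q))
x = -5328 (x = ((47 + 7)*(-296))/3 = (54*(-296))/3 = (⅓)*(-15984) = -5328)
-128*(E(2) + 7) - x = -128*((½)*(2 + 2)/2 + 7) - 1*(-5328) = -128*((½)*(½)*4 + 7) + 5328 = -128*(1 + 7) + 5328 = -128*8 + 5328 = -1024 + 5328 = 4304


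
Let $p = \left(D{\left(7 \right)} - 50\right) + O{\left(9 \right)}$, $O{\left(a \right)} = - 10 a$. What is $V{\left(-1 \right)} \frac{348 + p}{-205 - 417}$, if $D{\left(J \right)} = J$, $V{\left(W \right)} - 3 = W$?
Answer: $- \frac{215}{311} \approx -0.69132$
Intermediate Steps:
$V{\left(W \right)} = 3 + W$
$p = -133$ ($p = \left(7 - 50\right) - 90 = -43 - 90 = -133$)
$V{\left(-1 \right)} \frac{348 + p}{-205 - 417} = \left(3 - 1\right) \frac{348 - 133}{-205 - 417} = 2 \frac{215}{-622} = 2 \cdot 215 \left(- \frac{1}{622}\right) = 2 \left(- \frac{215}{622}\right) = - \frac{215}{311}$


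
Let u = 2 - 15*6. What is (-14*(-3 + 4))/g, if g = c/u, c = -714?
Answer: -88/51 ≈ -1.7255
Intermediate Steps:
u = -88 (u = 2 - 90 = -88)
g = 357/44 (g = -714/(-88) = -714*(-1/88) = 357/44 ≈ 8.1136)
(-14*(-3 + 4))/g = (-14*(-3 + 4))/(357/44) = -14*1*(44/357) = -14*44/357 = -88/51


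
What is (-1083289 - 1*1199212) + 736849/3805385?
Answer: -8685794331036/3805385 ≈ -2.2825e+6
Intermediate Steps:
(-1083289 - 1*1199212) + 736849/3805385 = (-1083289 - 1199212) + 736849*(1/3805385) = -2282501 + 736849/3805385 = -8685794331036/3805385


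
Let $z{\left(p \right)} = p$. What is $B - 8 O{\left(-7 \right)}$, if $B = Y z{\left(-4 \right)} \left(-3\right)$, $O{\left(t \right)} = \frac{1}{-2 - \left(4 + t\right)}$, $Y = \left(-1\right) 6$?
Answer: $-80$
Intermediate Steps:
$Y = -6$
$O{\left(t \right)} = \frac{1}{-6 - t}$
$B = -72$ ($B = \left(-6\right) \left(-4\right) \left(-3\right) = 24 \left(-3\right) = -72$)
$B - 8 O{\left(-7 \right)} = -72 - 8 \left(- \frac{1}{6 - 7}\right) = -72 - 8 \left(- \frac{1}{-1}\right) = -72 - 8 \left(\left(-1\right) \left(-1\right)\right) = -72 - 8 = -80$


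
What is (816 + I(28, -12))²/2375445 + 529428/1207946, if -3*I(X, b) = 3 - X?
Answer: 9353057120887/12912341786865 ≈ 0.72435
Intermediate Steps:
I(X, b) = -1 + X/3 (I(X, b) = -(3 - X)/3 = -1 + X/3)
(816 + I(28, -12))²/2375445 + 529428/1207946 = (816 + (-1 + (⅓)*28))²/2375445 + 529428/1207946 = (816 + (-1 + 28/3))²*(1/2375445) + 529428*(1/1207946) = (816 + 25/3)²*(1/2375445) + 264714/603973 = (2473/3)²*(1/2375445) + 264714/603973 = (6115729/9)*(1/2375445) + 264714/603973 = 6115729/21379005 + 264714/603973 = 9353057120887/12912341786865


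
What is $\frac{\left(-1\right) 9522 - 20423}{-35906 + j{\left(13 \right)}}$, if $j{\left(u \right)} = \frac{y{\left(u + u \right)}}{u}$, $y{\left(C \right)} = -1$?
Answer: $\frac{389285}{466779} \approx 0.83398$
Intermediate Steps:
$j{\left(u \right)} = - \frac{1}{u}$
$\frac{\left(-1\right) 9522 - 20423}{-35906 + j{\left(13 \right)}} = \frac{\left(-1\right) 9522 - 20423}{-35906 - \frac{1}{13}} = \frac{-9522 - 20423}{-35906 - \frac{1}{13}} = - \frac{29945}{-35906 - \frac{1}{13}} = - \frac{29945}{- \frac{466779}{13}} = \left(-29945\right) \left(- \frac{13}{466779}\right) = \frac{389285}{466779}$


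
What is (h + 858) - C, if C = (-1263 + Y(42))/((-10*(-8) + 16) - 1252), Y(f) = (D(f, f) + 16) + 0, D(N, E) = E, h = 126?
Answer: 1136299/1156 ≈ 982.96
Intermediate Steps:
Y(f) = 16 + f (Y(f) = (f + 16) + 0 = (16 + f) + 0 = 16 + f)
C = 1205/1156 (C = (-1263 + (16 + 42))/((-10*(-8) + 16) - 1252) = (-1263 + 58)/((80 + 16) - 1252) = -1205/(96 - 1252) = -1205/(-1156) = -1205*(-1/1156) = 1205/1156 ≈ 1.0424)
(h + 858) - C = (126 + 858) - 1*1205/1156 = 984 - 1205/1156 = 1136299/1156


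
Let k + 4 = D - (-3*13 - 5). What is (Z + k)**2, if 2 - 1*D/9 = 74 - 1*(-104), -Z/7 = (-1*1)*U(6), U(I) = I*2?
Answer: 2131600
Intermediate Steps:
U(I) = 2*I
Z = 84 (Z = -7*(-1*1)*2*6 = -(-7)*12 = -7*(-12) = 84)
D = -1584 (D = 18 - 9*(74 - 1*(-104)) = 18 - 9*(74 + 104) = 18 - 9*178 = 18 - 1602 = -1584)
k = -1544 (k = -4 + (-1584 - (-3*13 - 5)) = -4 + (-1584 - (-39 - 5)) = -4 + (-1584 - 1*(-44)) = -4 + (-1584 + 44) = -4 - 1540 = -1544)
(Z + k)**2 = (84 - 1544)**2 = (-1460)**2 = 2131600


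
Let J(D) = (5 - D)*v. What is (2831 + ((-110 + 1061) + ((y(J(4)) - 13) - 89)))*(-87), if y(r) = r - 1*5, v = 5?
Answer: -320160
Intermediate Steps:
J(D) = 25 - 5*D (J(D) = (5 - D)*5 = 25 - 5*D)
y(r) = -5 + r (y(r) = r - 5 = -5 + r)
(2831 + ((-110 + 1061) + ((y(J(4)) - 13) - 89)))*(-87) = (2831 + ((-110 + 1061) + (((-5 + (25 - 5*4)) - 13) - 89)))*(-87) = (2831 + (951 + (((-5 + (25 - 20)) - 13) - 89)))*(-87) = (2831 + (951 + (((-5 + 5) - 13) - 89)))*(-87) = (2831 + (951 + ((0 - 13) - 89)))*(-87) = (2831 + (951 + (-13 - 89)))*(-87) = (2831 + (951 - 102))*(-87) = (2831 + 849)*(-87) = 3680*(-87) = -320160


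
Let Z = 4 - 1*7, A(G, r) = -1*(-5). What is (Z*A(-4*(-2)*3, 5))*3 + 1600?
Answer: 1555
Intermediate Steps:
A(G, r) = 5
Z = -3 (Z = 4 - 7 = -3)
(Z*A(-4*(-2)*3, 5))*3 + 1600 = -3*5*3 + 1600 = -15*3 + 1600 = -45 + 1600 = 1555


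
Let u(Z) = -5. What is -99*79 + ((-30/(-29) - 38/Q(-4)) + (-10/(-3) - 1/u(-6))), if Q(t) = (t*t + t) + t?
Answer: -13608857/1740 ≈ -7821.2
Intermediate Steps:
Q(t) = t² + 2*t (Q(t) = (t² + t) + t = (t + t²) + t = t² + 2*t)
-99*79 + ((-30/(-29) - 38/Q(-4)) + (-10/(-3) - 1/u(-6))) = -99*79 + ((-30/(-29) - 38*(-1/(4*(2 - 4)))) + (-10/(-3) - 1/(-5))) = -7821 + ((-30*(-1/29) - 38/((-4*(-2)))) + (-10*(-⅓) - 1*(-⅕))) = -7821 + ((30/29 - 38/8) + (10/3 + ⅕)) = -7821 + ((30/29 - 38*⅛) + 53/15) = -7821 + ((30/29 - 19/4) + 53/15) = -7821 + (-431/116 + 53/15) = -7821 - 317/1740 = -13608857/1740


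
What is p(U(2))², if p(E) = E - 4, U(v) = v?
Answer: 4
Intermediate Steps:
p(E) = -4 + E
p(U(2))² = (-4 + 2)² = (-2)² = 4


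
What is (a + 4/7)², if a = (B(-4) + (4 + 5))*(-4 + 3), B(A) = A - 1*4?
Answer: 9/49 ≈ 0.18367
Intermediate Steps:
B(A) = -4 + A (B(A) = A - 4 = -4 + A)
a = -1 (a = ((-4 - 4) + (4 + 5))*(-4 + 3) = (-8 + 9)*(-1) = 1*(-1) = -1)
(a + 4/7)² = (-1 + 4/7)² = (-3/7)² = 9/49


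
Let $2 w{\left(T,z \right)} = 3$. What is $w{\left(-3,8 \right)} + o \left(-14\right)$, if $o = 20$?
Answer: $- \frac{557}{2} \approx -278.5$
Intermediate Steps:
$w{\left(T,z \right)} = \frac{3}{2}$ ($w{\left(T,z \right)} = \frac{1}{2} \cdot 3 = \frac{3}{2}$)
$w{\left(-3,8 \right)} + o \left(-14\right) = \frac{3}{2} + 20 \left(-14\right) = \frac{3}{2} - 280 = - \frac{557}{2}$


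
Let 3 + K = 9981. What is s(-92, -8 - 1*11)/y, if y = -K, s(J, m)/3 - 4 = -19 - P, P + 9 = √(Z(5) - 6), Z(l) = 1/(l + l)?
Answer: 3/1663 + I*√590/33260 ≈ 0.001804 + 0.0007303*I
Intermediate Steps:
Z(l) = 1/(2*l)
P = -9 + I*√590/10 (P = -9 + √((½)/5 - 6) = -9 + √((½)*(⅕) - 6) = -9 + √(⅒ - 6) = -9 + √(-59/10) = -9 + I*√590/10 ≈ -9.0 + 2.429*I)
s(J, m) = -18 - 3*I*√590/10 (s(J, m) = 12 + 3*(-19 - (-9 + I*√590/10)) = 12 + 3*(-19 + (9 - I*√590/10)) = 12 + 3*(-10 - I*√590/10) = 12 + (-30 - 3*I*√590/10) = -18 - 3*I*√590/10)
K = 9978 (K = -3 + 9981 = 9978)
y = -9978 (y = -1*9978 = -9978)
s(-92, -8 - 1*11)/y = (-18 - 3*I*√590/10)/(-9978) = (-18 - 3*I*√590/10)*(-1/9978) = 3/1663 + I*√590/33260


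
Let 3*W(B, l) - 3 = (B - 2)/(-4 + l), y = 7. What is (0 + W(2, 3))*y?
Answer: 7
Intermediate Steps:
W(B, l) = 1 + (-2 + B)/(3*(-4 + l)) (W(B, l) = 1 + ((B - 2)/(-4 + l))/3 = 1 + ((-2 + B)/(-4 + l))/3 = 1 + (-2 + B)/(3*(-4 + l)))
(0 + W(2, 3))*y = (0 + (-14 + 2 + 3*3)/(3*(-4 + 3)))*7 = (0 + (⅓)*(-14 + 2 + 9)/(-1))*7 = (0 + (⅓)*(-1)*(-3))*7 = (0 + 1)*7 = 1*7 = 7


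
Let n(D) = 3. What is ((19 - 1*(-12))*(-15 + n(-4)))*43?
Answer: -15996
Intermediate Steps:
((19 - 1*(-12))*(-15 + n(-4)))*43 = ((19 - 1*(-12))*(-15 + 3))*43 = ((19 + 12)*(-12))*43 = (31*(-12))*43 = -372*43 = -15996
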